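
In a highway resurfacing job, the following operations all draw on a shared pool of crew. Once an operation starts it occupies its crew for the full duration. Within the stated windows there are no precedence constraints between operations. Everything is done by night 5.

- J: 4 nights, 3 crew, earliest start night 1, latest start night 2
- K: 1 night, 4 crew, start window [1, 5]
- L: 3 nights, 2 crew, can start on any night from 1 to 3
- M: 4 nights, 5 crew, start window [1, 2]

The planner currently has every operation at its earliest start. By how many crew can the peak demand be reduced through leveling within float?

4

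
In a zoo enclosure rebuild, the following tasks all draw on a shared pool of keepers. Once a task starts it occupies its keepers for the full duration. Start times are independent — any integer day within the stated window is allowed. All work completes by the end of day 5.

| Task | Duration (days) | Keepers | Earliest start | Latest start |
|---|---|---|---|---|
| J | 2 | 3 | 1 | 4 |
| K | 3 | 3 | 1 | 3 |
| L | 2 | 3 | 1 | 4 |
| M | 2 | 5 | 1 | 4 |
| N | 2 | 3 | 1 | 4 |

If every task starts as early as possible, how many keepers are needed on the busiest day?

17

Early-start schedule: J@1, K@1, L@1, M@1, N@1.
Load per day: day 1: 17, day 2: 17, day 3: 3, day 4: 0, day 5: 0.
Peak is 17.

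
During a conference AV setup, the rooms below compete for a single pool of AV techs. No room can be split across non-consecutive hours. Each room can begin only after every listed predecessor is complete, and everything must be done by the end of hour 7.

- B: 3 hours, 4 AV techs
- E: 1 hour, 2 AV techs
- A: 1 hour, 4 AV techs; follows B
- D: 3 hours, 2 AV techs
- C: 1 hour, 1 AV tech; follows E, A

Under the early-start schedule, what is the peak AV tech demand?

8

Early-start schedule: B@1, E@1, A@4, D@1, C@5.
Load per hour: hour 1: 8, hour 2: 6, hour 3: 6, hour 4: 4, hour 5: 1, hour 6: 0, hour 7: 0.
Peak is 8.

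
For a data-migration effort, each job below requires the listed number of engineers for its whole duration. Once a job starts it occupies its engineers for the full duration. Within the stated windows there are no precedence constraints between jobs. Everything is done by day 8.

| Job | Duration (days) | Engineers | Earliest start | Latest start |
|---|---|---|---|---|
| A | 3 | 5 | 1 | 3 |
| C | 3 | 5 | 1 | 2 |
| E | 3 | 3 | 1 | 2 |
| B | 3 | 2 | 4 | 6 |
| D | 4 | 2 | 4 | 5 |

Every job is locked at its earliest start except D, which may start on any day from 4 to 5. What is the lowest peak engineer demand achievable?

13

D@4: d1:13  d2:13  d3:13  d4:4  d5:4  d6:4  d7:2  d8:0 → peak 13
D@5: d1:13  d2:13  d3:13  d4:2  d5:4  d6:4  d7:2  d8:2 → peak 13
Best is D@4, peak 13.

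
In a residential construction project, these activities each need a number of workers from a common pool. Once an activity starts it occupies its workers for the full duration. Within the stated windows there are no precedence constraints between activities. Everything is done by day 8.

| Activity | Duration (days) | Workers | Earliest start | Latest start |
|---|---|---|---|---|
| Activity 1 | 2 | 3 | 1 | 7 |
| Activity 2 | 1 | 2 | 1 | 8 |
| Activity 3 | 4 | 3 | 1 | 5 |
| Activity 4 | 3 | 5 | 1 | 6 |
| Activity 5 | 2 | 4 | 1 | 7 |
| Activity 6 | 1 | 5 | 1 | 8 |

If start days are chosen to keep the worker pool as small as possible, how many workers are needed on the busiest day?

7

Early-start (Activity 1@1, Activity 2@1, Activity 3@1, Activity 4@1, Activity 5@1, Activity 6@1) gives peak 22: d1:22  d2:15  d3:8  d4:3  d5:0  d6:0  d7:0  d8:0.
Shift Activity 2→5, Activity 4→5, Activity 5→3, Activity 6→8.
Schedule Activity 1@1, Activity 2@5, Activity 3@1, Activity 4@5, Activity 5@3, Activity 6@8: d1:6  d2:6  d3:7  d4:7  d5:7  d6:5  d7:5  d8:5 — peak 7.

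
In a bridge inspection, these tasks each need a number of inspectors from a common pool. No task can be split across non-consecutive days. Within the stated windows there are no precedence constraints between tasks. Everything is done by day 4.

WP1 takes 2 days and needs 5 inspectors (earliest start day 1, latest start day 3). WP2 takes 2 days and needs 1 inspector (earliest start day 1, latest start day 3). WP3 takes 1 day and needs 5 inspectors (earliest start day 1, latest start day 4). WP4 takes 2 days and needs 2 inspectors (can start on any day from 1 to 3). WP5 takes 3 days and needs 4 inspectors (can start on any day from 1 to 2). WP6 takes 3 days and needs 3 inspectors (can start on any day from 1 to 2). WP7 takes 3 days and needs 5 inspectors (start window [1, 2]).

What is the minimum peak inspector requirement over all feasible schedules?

17

Early-start (WP1@1, WP2@1, WP3@1, WP4@1, WP5@1, WP6@1, WP7@1) gives peak 25: d1:25  d2:20  d3:12  d4:0.
Shift WP2→3, WP4→3, WP7→2.
Schedule WP1@1, WP2@3, WP3@1, WP4@3, WP5@1, WP6@1, WP7@2: d1:17  d2:17  d3:15  d4:8 — peak 17.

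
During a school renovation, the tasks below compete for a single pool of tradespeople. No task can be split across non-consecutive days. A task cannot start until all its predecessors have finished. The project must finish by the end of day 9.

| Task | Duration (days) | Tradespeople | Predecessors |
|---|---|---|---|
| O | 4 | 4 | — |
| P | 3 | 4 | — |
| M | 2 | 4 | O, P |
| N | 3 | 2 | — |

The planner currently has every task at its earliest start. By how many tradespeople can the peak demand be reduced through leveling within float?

Early-start peak: d1:10  d2:10  d3:10  d4:4  d5:4  d6:4  d7:0  d8:0  d9:0 ⇒ 10.
Leveled (O@1, P@5, M@8, N@1): d1:6  d2:6  d3:6  d4:4  d5:4  d6:4  d7:4  d8:4  d9:4 ⇒ 6.
Reduction 10 − 6 = 4.

4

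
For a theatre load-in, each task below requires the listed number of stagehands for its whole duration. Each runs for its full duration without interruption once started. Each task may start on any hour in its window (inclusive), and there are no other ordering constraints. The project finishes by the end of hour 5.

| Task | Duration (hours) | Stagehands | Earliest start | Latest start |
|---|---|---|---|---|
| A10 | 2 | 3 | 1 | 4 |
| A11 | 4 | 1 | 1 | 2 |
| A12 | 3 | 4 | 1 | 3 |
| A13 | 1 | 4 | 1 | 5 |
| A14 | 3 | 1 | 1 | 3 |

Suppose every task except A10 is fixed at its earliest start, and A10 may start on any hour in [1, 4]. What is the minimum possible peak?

A10@1: h1:13  h2:9  h3:6  h4:1  h5:0 → peak 13
A10@2: h1:10  h2:9  h3:9  h4:1  h5:0 → peak 10
A10@3: h1:10  h2:6  h3:9  h4:4  h5:0 → peak 10
A10@4: h1:10  h2:6  h3:6  h4:4  h5:3 → peak 10
Best is A10@2, peak 10.

10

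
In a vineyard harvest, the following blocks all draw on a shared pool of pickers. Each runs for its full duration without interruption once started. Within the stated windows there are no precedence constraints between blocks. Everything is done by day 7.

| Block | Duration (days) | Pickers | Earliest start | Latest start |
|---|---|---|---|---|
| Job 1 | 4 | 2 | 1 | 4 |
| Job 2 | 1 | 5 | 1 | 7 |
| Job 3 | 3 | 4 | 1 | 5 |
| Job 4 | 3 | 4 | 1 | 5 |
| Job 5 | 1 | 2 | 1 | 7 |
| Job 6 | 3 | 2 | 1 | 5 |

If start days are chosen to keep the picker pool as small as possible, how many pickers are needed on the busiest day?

Early-start (Job 1@1, Job 2@1, Job 3@1, Job 4@1, Job 5@1, Job 6@1) gives peak 19: d1:19  d2:12  d3:12  d4:2  d5:0  d6:0  d7:0.
Shift Job 3→2, Job 4→5, Job 5→2, Job 6→3.
Schedule Job 1@1, Job 2@1, Job 3@2, Job 4@5, Job 5@2, Job 6@3: d1:7  d2:8  d3:8  d4:8  d5:6  d6:4  d7:4 — peak 8.

8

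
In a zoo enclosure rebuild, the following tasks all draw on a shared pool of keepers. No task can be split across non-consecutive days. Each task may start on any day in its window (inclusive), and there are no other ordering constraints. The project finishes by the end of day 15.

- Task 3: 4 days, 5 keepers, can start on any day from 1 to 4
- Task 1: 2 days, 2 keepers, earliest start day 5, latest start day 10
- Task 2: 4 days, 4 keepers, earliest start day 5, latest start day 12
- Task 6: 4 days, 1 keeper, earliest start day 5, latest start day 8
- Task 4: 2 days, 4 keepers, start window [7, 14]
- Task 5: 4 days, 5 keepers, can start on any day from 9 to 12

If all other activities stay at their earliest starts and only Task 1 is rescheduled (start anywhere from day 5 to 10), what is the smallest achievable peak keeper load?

9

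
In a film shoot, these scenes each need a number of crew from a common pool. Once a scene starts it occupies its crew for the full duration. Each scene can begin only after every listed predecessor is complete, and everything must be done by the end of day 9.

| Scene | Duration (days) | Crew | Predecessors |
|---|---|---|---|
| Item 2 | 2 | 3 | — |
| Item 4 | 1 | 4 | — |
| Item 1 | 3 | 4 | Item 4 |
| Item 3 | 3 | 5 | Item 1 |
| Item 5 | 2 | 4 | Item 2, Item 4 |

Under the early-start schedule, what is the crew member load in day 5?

5

At early start, day 5 has: Item 3.
Demand: 5 = 5.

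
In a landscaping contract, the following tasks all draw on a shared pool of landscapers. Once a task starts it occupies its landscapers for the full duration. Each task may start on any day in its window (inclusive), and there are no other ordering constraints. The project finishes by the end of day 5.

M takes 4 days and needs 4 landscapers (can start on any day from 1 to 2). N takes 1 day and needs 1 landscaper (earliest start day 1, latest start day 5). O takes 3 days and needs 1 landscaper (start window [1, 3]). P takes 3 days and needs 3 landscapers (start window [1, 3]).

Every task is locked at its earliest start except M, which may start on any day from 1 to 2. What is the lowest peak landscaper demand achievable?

8

M@1: d1:9  d2:8  d3:8  d4:4  d5:0 → peak 9
M@2: d1:5  d2:8  d3:8  d4:4  d5:4 → peak 8
Best is M@2, peak 8.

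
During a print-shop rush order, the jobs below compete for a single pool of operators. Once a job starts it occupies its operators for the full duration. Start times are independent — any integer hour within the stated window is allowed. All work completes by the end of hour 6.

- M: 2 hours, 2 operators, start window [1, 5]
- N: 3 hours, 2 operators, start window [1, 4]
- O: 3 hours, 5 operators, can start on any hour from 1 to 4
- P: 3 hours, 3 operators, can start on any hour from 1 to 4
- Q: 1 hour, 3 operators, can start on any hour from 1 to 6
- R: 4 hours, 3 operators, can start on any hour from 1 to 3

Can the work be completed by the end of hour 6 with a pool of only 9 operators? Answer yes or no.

no

The minimum achievable peak is 10; 9 < 10, so no feasible schedule stays within the cap.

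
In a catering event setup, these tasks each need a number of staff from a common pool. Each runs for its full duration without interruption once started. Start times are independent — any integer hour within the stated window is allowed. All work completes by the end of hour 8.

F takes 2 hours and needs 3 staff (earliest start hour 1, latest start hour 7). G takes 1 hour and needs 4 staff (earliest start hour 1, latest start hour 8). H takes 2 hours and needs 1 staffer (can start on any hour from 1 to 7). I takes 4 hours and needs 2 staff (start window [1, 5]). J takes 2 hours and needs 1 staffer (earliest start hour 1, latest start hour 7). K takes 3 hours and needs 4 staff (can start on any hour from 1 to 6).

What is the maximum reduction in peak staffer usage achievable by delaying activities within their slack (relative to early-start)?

10

Early-start peak: h1:15  h2:11  h3:6  h4:2  h5:0  h6:0  h7:0  h8:0 ⇒ 15.
Leveled (F@1, G@5, H@3, I@1, J@3, K@6): h1:5  h2:5  h3:4  h4:4  h5:4  h6:4  h7:4  h8:4 ⇒ 5.
Reduction 15 − 5 = 10.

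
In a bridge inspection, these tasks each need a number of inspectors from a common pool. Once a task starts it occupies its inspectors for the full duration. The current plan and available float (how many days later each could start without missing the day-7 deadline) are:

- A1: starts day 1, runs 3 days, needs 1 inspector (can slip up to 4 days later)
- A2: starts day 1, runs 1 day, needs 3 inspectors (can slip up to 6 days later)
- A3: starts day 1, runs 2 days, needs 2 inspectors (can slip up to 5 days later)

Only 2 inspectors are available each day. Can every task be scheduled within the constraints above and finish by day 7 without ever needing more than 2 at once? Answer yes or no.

The minimum achievable peak is 3; 2 < 3, so no feasible schedule stays within the cap.

no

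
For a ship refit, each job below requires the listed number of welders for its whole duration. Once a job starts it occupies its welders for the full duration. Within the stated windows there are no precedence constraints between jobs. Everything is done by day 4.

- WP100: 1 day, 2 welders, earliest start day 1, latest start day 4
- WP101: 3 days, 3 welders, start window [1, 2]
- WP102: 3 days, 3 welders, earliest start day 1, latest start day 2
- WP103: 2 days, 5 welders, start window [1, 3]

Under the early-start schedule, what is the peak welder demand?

Early-start schedule: WP100@1, WP101@1, WP102@1, WP103@1.
Load per day: day 1: 13, day 2: 11, day 3: 6, day 4: 0.
Peak is 13.

13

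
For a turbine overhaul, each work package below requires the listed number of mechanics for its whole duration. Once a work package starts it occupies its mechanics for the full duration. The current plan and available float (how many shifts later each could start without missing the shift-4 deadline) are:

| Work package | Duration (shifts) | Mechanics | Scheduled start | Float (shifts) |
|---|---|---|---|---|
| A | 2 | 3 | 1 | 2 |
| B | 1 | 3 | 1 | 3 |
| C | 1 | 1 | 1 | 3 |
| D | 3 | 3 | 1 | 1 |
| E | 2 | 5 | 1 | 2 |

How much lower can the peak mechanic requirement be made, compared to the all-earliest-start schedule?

Early-start peak: s1:15  s2:11  s3:3  s4:0 ⇒ 15.
Leveled (A@1, B@1, C@1, D@2, E@3): s1:7  s2:6  s3:8  s4:8 ⇒ 8.
Reduction 15 − 8 = 7.

7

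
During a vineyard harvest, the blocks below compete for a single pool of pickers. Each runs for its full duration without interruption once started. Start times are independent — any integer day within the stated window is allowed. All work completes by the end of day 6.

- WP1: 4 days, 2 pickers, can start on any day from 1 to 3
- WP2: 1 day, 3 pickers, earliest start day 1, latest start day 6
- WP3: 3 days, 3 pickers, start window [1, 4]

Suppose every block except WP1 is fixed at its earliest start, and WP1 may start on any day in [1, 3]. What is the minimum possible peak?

WP1@1: d1:8  d2:5  d3:5  d4:2  d5:0  d6:0 → peak 8
WP1@2: d1:6  d2:5  d3:5  d4:2  d5:2  d6:0 → peak 6
WP1@3: d1:6  d2:3  d3:5  d4:2  d5:2  d6:2 → peak 6
Best is WP1@2, peak 6.

6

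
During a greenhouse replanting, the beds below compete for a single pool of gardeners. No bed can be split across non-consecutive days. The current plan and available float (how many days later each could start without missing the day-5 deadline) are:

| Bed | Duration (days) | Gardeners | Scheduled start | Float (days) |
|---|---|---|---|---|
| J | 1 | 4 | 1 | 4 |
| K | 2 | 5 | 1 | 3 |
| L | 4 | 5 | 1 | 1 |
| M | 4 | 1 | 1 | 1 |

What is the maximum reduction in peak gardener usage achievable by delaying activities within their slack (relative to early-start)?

4

Early-start peak: d1:15  d2:11  d3:6  d4:6  d5:0 ⇒ 15.
Leveled (J@1, K@1, L@2, M@1): d1:10  d2:11  d3:6  d4:6  d5:5 ⇒ 11.
Reduction 15 − 11 = 4.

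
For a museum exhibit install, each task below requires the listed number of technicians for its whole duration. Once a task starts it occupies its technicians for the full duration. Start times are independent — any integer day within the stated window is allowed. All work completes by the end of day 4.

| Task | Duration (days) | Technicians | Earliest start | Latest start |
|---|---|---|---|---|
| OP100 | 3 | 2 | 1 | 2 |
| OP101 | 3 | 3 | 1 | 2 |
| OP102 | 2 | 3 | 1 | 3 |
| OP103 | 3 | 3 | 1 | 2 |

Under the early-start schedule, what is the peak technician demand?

Early-start schedule: OP100@1, OP101@1, OP102@1, OP103@1.
Load per day: day 1: 11, day 2: 11, day 3: 8, day 4: 0.
Peak is 11.

11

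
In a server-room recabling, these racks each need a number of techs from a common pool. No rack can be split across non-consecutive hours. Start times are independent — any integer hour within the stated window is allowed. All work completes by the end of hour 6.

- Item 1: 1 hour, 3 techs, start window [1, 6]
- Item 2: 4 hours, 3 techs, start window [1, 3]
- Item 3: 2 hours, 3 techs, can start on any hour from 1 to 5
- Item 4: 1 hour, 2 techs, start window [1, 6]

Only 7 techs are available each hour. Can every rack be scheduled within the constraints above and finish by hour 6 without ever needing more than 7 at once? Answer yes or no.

Schedule Item 1@1, Item 2@1, Item 3@2, Item 4@4: h1:6  h2:6  h3:6  h4:5  h5:0  h6:0 — peak 6 ≤ 7.

yes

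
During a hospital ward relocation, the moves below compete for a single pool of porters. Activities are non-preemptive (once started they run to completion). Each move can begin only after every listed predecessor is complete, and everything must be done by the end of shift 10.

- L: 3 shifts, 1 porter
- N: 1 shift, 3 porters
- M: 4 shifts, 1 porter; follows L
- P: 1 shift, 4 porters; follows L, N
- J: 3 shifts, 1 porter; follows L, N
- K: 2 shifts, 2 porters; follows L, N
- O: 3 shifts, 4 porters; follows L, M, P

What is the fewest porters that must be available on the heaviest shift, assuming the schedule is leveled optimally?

5

Early-start (L@1, N@1, M@4, P@4, J@4, K@4, O@8) gives peak 8: s1:4  s2:1  s3:1  s4:8  s5:4  s6:2  s7:1  s8:4  s9:4  s10:4.
Shift J→5, K→5.
Schedule L@1, N@1, M@4, P@4, J@5, K@5, O@8: s1:4  s2:1  s3:1  s4:5  s5:4  s6:4  s7:2  s8:4  s9:4  s10:4 — peak 5.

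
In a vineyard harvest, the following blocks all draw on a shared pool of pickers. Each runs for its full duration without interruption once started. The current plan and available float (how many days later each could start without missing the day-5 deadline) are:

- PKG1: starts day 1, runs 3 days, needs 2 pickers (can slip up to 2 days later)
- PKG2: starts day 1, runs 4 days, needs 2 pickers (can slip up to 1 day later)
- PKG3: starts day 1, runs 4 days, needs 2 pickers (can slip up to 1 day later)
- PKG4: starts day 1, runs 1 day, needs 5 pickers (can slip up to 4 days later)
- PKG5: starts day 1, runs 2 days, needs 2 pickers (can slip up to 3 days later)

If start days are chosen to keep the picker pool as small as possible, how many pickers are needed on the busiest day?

Early-start (PKG1@1, PKG2@1, PKG3@1, PKG4@1, PKG5@1) gives peak 13: d1:13  d2:8  d3:6  d4:4  d5:0.
Shift PKG4→5, PKG5→4.
Schedule PKG1@1, PKG2@1, PKG3@1, PKG4@5, PKG5@4: d1:6  d2:6  d3:6  d4:6  d5:7 — peak 7.
Total picker-days = 31 over 5 days ⇒ peak ≥ ⌈31/5⌉ = 7, so 7 is optimal.

7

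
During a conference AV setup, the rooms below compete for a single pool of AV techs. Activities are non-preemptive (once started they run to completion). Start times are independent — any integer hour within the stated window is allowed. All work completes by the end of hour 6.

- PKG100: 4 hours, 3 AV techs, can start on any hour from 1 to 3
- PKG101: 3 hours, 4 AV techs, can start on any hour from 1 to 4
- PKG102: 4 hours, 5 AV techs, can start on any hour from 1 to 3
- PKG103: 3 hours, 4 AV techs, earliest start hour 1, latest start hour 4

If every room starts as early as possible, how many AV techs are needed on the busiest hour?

Early-start schedule: PKG100@1, PKG101@1, PKG102@1, PKG103@1.
Load per hour: hour 1: 16, hour 2: 16, hour 3: 16, hour 4: 8, hour 5: 0, hour 6: 0.
Peak is 16.

16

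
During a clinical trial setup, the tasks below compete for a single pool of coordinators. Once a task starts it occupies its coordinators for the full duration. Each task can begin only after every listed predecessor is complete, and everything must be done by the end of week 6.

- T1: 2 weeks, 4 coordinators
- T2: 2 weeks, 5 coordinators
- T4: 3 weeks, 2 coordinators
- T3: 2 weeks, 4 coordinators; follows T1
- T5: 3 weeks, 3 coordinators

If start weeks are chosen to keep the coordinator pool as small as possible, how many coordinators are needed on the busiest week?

Early-start (T1@1, T2@1, T4@1, T3@3, T5@1) gives peak 14: w1:14  w2:14  w3:9  w4:4  w5:0  w6:0.
Shift T2→5, T4→4.
Schedule T1@1, T2@5, T4@4, T3@3, T5@1: w1:7  w2:7  w3:7  w4:6  w5:7  w6:7 — peak 7.
Total coordinator-weeks = 41 over 6 weeks ⇒ peak ≥ ⌈41/6⌉ = 7, so 7 is optimal.

7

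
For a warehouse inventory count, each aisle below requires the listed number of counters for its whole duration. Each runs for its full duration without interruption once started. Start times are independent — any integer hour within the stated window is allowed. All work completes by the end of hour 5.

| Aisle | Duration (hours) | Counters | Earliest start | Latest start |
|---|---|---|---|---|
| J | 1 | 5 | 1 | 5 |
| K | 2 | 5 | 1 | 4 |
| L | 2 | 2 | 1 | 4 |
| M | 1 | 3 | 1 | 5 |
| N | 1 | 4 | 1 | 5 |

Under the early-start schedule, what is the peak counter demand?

Early-start schedule: J@1, K@1, L@1, M@1, N@1.
Load per hour: hour 1: 19, hour 2: 7, hour 3: 0, hour 4: 0, hour 5: 0.
Peak is 19.

19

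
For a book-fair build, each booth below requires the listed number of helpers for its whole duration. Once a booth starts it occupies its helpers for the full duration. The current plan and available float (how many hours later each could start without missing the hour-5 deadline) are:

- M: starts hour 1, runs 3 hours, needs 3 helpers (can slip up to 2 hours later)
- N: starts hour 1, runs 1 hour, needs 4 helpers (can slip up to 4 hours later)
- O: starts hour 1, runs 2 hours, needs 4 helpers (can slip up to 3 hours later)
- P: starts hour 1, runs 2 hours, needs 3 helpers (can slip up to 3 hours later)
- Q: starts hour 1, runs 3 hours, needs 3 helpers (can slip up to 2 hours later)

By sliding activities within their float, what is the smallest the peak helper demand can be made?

9

Early-start (M@1, N@1, O@1, P@1, Q@1) gives peak 17: h1:17  h2:13  h3:6  h4:0  h5:0.
Shift O→4, P→2, Q→2.
Schedule M@1, N@1, O@4, P@2, Q@2: h1:7  h2:9  h3:9  h4:7  h5:4 — peak 9.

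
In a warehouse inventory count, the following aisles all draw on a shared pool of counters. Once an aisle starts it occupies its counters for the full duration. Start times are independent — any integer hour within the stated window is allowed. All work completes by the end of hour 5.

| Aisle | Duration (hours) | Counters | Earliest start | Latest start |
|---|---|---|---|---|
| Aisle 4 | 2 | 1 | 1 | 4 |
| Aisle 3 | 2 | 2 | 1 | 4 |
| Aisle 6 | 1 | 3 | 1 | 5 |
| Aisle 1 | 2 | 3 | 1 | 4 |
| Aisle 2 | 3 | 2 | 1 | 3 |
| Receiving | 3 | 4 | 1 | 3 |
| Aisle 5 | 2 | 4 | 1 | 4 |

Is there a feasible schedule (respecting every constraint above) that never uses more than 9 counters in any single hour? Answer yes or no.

Schedule Aisle 4@1, Aisle 3@1, Aisle 6@1, Aisle 1@2, Aisle 2@1, Receiving@3, Aisle 5@4: h1:8  h2:8  h3:9  h4:8  h5:8 — peak 9 ≤ 9.

yes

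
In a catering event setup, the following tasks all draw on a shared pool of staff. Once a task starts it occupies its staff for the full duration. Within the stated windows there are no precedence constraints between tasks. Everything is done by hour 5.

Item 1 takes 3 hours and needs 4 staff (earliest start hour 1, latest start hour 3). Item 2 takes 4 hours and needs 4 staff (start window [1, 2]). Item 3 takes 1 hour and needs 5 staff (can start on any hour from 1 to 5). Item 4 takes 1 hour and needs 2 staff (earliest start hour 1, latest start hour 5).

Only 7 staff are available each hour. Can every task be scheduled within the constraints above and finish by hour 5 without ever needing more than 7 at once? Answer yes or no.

no

The minimum achievable peak is 8; 7 < 8, so no feasible schedule stays within the cap.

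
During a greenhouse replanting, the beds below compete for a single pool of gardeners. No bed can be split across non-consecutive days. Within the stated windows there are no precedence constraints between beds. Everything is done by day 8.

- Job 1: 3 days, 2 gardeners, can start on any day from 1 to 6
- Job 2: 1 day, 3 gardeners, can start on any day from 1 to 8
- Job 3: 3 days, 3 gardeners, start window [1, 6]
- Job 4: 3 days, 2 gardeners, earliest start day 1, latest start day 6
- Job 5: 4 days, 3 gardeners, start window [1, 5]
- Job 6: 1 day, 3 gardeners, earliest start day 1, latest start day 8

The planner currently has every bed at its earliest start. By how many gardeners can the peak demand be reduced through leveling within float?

10

Early-start peak: d1:16  d2:10  d3:10  d4:3  d5:0  d6:0  d7:0  d8:0 ⇒ 16.
Leveled (Job 1@1, Job 2@1, Job 3@2, Job 4@4, Job 5@5, Job 6@7): d1:5  d2:5  d3:5  d4:5  d5:5  d6:5  d7:6  d8:3 ⇒ 6.
Reduction 16 − 6 = 10.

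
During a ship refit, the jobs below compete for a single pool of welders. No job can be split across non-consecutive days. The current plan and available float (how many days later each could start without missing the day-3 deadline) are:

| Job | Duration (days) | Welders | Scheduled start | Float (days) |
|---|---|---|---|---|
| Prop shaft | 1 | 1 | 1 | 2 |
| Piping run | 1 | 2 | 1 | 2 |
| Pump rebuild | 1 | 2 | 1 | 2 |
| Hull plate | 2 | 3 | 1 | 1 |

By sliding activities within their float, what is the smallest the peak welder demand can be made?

4

Early-start (Prop shaft@1, Piping run@1, Pump rebuild@1, Hull plate@1) gives peak 8: d1:8  d2:3  d3:0.
Shift Piping run→3, Pump rebuild→3.
Schedule Prop shaft@1, Piping run@3, Pump rebuild@3, Hull plate@1: d1:4  d2:3  d3:4 — peak 4.
Total welder-days = 11 over 3 days ⇒ peak ≥ ⌈11/3⌉ = 4, so 4 is optimal.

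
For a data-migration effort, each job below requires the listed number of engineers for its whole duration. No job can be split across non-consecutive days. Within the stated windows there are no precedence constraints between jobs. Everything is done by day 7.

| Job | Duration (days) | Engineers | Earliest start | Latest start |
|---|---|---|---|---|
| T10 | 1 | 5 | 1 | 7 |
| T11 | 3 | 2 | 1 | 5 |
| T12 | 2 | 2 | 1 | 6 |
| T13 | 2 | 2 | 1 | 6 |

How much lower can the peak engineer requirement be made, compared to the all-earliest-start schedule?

6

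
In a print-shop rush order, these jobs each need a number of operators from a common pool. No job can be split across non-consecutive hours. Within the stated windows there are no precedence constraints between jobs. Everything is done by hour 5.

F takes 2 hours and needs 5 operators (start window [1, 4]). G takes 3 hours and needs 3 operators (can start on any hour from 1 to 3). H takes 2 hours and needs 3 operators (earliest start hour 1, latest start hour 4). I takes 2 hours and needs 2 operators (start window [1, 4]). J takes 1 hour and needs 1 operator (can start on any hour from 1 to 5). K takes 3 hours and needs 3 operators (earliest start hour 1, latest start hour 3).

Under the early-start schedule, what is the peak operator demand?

17

Early-start schedule: F@1, G@1, H@1, I@1, J@1, K@1.
Load per hour: hour 1: 17, hour 2: 16, hour 3: 6, hour 4: 0, hour 5: 0.
Peak is 17.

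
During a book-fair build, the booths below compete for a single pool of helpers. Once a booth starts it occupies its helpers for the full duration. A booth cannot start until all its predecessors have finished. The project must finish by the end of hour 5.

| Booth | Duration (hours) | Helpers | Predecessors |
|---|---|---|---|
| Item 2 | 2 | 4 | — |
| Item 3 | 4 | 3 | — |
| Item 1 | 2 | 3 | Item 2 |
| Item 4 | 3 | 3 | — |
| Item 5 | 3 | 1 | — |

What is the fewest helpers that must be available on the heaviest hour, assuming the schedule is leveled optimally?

Early-start (Item 2@1, Item 3@1, Item 1@3, Item 4@1, Item 5@1) gives peak 11: h1:11  h2:11  h3:10  h4:6  h5:0.
Shift Item 1→4, Item 4→3.
Schedule Item 2@1, Item 3@1, Item 1@4, Item 4@3, Item 5@1: h1:8  h2:8  h3:7  h4:9  h5:6 — peak 9.

9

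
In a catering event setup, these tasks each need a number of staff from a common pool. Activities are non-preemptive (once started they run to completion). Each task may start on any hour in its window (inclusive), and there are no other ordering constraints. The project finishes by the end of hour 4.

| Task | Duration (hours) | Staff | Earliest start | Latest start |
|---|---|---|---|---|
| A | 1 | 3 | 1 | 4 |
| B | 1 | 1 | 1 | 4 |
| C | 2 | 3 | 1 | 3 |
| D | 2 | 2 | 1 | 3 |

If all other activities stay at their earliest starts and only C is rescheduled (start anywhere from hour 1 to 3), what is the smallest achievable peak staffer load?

C@1: h1:9  h2:5  h3:0  h4:0 → peak 9
C@2: h1:6  h2:5  h3:3  h4:0 → peak 6
C@3: h1:6  h2:2  h3:3  h4:3 → peak 6
Best is C@2, peak 6.

6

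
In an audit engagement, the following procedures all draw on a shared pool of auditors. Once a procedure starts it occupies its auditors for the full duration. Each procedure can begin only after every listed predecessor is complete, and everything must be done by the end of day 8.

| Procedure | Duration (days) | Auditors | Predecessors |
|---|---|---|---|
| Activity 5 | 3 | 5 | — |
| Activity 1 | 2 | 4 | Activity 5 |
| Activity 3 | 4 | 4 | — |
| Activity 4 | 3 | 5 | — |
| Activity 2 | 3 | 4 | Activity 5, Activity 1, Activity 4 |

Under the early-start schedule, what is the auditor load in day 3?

At early start, day 3 has: Activity 5, Activity 3, Activity 4.
Demand: 5 + 4 + 5 = 14.

14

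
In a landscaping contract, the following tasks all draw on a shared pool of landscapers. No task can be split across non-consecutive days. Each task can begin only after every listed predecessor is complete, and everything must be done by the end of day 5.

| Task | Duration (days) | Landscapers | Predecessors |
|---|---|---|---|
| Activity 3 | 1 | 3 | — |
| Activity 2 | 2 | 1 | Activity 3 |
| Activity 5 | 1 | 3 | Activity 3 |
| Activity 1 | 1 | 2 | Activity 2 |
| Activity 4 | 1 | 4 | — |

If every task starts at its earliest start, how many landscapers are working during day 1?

7

At early start, day 1 has: Activity 3, Activity 4.
Demand: 3 + 4 = 7.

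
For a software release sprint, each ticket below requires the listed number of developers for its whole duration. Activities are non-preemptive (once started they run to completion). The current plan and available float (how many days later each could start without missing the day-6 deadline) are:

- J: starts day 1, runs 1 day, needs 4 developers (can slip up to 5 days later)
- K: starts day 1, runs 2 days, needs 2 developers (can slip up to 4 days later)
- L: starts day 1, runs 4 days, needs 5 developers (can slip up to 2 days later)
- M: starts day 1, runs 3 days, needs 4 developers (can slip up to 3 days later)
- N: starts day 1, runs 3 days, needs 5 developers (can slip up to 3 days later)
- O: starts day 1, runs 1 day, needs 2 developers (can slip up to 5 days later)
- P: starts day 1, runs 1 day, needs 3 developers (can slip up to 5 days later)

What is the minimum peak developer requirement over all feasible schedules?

Early-start (J@1, K@1, L@1, M@1, N@1, O@1, P@1) gives peak 25: d1:25  d2:16  d3:14  d4:5  d5:0  d6:0.
Shift L→2, N→4, O→3, P→6.
Schedule J@1, K@1, L@2, M@1, N@4, O@3, P@6: d1:10  d2:11  d3:11  d4:10  d5:10  d6:8 — peak 11.

11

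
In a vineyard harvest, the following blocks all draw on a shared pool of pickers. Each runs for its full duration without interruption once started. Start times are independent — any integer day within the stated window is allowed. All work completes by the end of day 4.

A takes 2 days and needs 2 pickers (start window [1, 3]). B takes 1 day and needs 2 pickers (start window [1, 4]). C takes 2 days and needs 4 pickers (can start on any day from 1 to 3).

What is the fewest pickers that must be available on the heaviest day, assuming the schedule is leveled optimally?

Early-start (A@1, B@1, C@1) gives peak 8: d1:8  d2:6  d3:0  d4:0.
Shift C→3.
Schedule A@1, B@1, C@3: d1:4  d2:2  d3:4  d4:4 — peak 4.
Total picker-days = 14 over 4 days ⇒ peak ≥ ⌈14/4⌉ = 4, so 4 is optimal.

4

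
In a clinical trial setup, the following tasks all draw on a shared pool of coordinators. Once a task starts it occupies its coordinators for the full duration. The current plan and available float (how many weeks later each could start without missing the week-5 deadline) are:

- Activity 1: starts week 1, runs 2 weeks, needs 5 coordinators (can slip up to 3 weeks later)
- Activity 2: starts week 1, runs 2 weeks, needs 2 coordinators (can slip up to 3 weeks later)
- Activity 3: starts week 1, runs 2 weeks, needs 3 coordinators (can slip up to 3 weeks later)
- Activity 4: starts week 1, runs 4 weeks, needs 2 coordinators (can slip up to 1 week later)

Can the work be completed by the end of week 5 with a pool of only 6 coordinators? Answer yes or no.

The minimum achievable peak is 7; 6 < 7, so no feasible schedule stays within the cap.

no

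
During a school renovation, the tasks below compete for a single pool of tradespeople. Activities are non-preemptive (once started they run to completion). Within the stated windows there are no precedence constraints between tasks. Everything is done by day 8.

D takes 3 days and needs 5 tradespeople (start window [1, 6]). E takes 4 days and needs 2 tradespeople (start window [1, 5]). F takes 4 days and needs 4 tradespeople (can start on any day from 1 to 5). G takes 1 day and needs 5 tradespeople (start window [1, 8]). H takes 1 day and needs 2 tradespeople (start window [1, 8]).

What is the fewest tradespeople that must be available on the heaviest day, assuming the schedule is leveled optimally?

Early-start (D@1, E@1, F@1, G@1, H@1) gives peak 18: d1:18  d2:11  d3:11  d4:6  d5:0  d6:0  d7:0  d8:0.
Shift F→4, G→8, H→5.
Schedule D@1, E@1, F@4, G@8, H@5: d1:7  d2:7  d3:7  d4:6  d5:6  d6:4  d7:4  d8:5 — peak 7.

7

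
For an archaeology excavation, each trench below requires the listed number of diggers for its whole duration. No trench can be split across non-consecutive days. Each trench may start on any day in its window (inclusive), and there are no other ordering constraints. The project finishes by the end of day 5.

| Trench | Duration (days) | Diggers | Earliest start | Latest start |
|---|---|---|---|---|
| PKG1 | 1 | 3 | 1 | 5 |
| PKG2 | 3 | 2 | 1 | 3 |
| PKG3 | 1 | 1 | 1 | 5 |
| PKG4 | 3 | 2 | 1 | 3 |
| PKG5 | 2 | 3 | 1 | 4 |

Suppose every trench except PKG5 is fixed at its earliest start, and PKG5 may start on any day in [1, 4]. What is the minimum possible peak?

PKG5@1: d1:11  d2:7  d3:4  d4:0  d5:0 → peak 11
PKG5@2: d1:8  d2:7  d3:7  d4:0  d5:0 → peak 8
PKG5@3: d1:8  d2:4  d3:7  d4:3  d5:0 → peak 8
PKG5@4: d1:8  d2:4  d3:4  d4:3  d5:3 → peak 8
Best is PKG5@2, peak 8.

8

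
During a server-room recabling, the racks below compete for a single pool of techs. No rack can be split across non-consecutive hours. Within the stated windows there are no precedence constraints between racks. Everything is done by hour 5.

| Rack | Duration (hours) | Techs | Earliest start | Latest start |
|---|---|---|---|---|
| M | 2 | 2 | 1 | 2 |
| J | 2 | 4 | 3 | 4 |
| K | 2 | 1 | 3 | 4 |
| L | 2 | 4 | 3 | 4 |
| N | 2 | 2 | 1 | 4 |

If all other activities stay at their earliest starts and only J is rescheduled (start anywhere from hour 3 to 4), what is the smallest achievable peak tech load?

9

J@3: h1:4  h2:4  h3:9  h4:9  h5:0 → peak 9
J@4: h1:4  h2:4  h3:5  h4:9  h5:4 → peak 9
Best is J@3, peak 9.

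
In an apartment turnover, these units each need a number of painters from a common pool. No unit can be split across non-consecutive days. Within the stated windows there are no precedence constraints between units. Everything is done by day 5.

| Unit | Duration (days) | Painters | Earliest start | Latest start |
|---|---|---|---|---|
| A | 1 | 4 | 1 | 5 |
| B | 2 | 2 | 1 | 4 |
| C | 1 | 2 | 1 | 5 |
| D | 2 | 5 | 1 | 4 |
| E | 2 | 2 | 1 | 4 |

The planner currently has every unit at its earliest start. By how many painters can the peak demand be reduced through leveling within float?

Early-start peak: d1:15  d2:9  d3:0  d4:0  d5:0 ⇒ 15.
Leveled (A@1, B@1, C@2, D@4, E@2): d1:6  d2:6  d3:2  d4:5  d5:5 ⇒ 6.
Reduction 15 − 6 = 9.

9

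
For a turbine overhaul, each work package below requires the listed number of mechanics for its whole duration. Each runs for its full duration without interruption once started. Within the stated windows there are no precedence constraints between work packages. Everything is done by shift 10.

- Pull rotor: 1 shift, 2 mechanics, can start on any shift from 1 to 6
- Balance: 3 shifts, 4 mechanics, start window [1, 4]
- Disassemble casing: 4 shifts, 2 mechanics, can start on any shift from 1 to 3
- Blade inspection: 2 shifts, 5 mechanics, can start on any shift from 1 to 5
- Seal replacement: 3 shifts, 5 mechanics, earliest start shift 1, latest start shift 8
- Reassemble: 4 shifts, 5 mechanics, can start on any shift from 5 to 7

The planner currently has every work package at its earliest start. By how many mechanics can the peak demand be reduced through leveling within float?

9

Early-start peak: s1:18  s2:16  s3:11  s4:2  s5:5  s6:5  s7:5  s8:5  s9:0  s10:0 ⇒ 18.
Leveled (Pull rotor@1, Balance@4, Disassemble casing@1, Blade inspection@5, Seal replacement@1, Reassemble@7): s1:9  s2:7  s3:7  s4:6  s5:9  s6:9  s7:5  s8:5  s9:5  s10:5 ⇒ 9.
Reduction 18 − 9 = 9.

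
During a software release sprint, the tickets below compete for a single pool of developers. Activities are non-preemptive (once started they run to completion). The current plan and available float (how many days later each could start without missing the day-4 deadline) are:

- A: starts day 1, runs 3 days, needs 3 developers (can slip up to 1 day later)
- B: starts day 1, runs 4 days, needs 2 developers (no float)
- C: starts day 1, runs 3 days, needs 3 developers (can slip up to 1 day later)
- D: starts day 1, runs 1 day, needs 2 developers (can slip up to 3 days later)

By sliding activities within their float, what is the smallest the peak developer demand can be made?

8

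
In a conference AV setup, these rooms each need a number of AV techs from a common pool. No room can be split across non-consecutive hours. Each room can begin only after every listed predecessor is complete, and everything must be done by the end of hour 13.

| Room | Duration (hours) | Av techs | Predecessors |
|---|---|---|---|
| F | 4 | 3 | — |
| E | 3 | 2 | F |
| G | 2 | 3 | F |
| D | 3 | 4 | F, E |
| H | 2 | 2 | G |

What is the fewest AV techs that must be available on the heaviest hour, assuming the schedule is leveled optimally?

4

Early-start (F@1, E@5, G@5, D@8, H@7) gives peak 6: h1:3  h2:3  h3:3  h4:3  h5:5  h6:5  h7:4  h8:6  h9:4  h10:4  h11:0  h12:0  h13:0.
Shift E→7, D→10.
Schedule F@1, E@7, G@5, D@10, H@7: h1:3  h2:3  h3:3  h4:3  h5:3  h6:3  h7:4  h8:4  h9:2  h10:4  h11:4  h12:4  h13:0 — peak 4.
Total AV tech-hours = 40 over 13 hours ⇒ peak ≥ ⌈40/13⌉ = 4, so 4 is optimal.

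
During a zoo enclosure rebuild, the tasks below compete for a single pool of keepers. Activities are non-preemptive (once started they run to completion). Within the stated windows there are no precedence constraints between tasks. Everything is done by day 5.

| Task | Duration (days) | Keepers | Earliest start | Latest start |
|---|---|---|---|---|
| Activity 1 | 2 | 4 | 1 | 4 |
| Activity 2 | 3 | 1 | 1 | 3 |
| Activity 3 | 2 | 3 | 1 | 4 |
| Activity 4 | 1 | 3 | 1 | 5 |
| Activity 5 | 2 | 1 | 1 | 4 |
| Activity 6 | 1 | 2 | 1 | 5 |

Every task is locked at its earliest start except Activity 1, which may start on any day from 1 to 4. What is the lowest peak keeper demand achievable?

10

Activity 1@1: d1:14  d2:9  d3:1  d4:0  d5:0 → peak 14
Activity 1@2: d1:10  d2:9  d3:5  d4:0  d5:0 → peak 10
Activity 1@3: d1:10  d2:5  d3:5  d4:4  d5:0 → peak 10
Activity 1@4: d1:10  d2:5  d3:1  d4:4  d5:4 → peak 10
Best is Activity 1@2, peak 10.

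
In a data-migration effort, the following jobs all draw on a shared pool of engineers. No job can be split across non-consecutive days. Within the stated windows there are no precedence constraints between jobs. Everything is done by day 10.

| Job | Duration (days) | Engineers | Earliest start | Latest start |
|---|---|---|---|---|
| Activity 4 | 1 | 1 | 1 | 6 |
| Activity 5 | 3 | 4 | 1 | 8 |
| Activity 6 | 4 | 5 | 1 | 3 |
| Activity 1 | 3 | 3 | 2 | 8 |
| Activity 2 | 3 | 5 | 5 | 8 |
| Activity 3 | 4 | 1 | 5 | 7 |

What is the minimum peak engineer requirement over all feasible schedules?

8

Early-start (Activity 4@1, Activity 5@1, Activity 6@1, Activity 1@2, Activity 2@5, Activity 3@5) gives peak 12: d1:10  d2:12  d3:12  d4:8  d5:6  d6:6  d7:6  d8:1  d9:0  d10:0.
Shift Activity 5→5, Activity 2→8.
Schedule Activity 4@1, Activity 5@5, Activity 6@1, Activity 1@2, Activity 2@8, Activity 3@5: d1:6  d2:8  d3:8  d4:8  d5:5  d6:5  d7:5  d8:6  d9:5  d10:5 — peak 8.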